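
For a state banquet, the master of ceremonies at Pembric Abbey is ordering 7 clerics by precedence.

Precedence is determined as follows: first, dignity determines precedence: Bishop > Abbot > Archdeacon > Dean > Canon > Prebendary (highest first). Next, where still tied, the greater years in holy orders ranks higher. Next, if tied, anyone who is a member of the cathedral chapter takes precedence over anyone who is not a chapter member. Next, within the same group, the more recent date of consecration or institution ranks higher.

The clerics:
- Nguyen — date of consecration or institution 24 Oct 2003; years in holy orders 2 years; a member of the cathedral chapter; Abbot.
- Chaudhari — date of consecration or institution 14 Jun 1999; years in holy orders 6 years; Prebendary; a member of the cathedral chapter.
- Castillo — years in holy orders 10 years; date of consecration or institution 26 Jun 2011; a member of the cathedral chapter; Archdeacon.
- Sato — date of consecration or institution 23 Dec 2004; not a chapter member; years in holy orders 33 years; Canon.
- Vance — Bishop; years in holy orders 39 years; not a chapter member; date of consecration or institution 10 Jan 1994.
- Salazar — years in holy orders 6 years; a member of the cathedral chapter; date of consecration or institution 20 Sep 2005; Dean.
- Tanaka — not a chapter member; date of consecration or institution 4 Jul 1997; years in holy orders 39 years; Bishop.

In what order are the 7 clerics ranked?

By dignity: Tanaka and Vance (Bishop); then Nguyen (Abbot); then Castillo (Archdeacon); then Salazar (Dean); then Sato (Canon); then Chaudhari (Prebendary).
Tanaka and Vance both have years in holy orders 39 years, so the next rule applies.
Tanaka and Vance are each not a chapter member, so the next rule applies.
Among Tanaka and Vance, by date of consecration or institution (later first): Tanaka (4 Jul 1997) before Vance (10 Jan 1994).
Full order: Tanaka, Vance, Nguyen, Castillo, Salazar, Sato, Chaudhari.

Tanaka, Vance, Nguyen, Castillo, Salazar, Sato, Chaudhari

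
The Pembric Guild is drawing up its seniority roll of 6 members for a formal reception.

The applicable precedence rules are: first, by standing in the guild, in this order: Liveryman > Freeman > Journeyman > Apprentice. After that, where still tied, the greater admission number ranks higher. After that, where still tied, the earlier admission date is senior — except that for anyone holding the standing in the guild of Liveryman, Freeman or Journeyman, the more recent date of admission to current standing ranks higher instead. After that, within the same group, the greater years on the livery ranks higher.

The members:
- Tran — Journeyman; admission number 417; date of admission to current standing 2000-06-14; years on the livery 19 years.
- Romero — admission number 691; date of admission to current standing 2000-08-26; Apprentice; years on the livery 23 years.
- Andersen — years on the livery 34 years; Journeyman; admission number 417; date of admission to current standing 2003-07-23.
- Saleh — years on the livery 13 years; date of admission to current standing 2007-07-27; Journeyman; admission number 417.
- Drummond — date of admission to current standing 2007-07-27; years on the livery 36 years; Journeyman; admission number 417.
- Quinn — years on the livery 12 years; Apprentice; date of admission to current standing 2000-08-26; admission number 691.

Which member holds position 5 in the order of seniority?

By standing in the guild: Drummond, Saleh, Andersen and Tran (Journeyman); then Romero and Quinn (Apprentice).
Drummond, Saleh, Andersen and Tran all have admission number 417, so the next rule applies.
Among Drummond, Saleh, Andersen and Tran, by date of admission to current standing (later first) (reversed rule for this group): Drummond and Saleh (2007-07-27) before Andersen (2003-07-23) before Tran (2000-06-14).
Among Drummond and Saleh, by years on the livery (higher first): Drummond (36 years) before Saleh (13 years).
Romero and Quinn both have admission number 691, so the next rule applies.
Romero and Quinn both have date of admission to current standing 2000-08-26, so the next rule applies.
Among Romero and Quinn, by years on the livery (higher first): Romero (23 years) before Quinn (12 years).
Order: Drummond, Saleh, Andersen, Tran, Romero, Quinn.

Romero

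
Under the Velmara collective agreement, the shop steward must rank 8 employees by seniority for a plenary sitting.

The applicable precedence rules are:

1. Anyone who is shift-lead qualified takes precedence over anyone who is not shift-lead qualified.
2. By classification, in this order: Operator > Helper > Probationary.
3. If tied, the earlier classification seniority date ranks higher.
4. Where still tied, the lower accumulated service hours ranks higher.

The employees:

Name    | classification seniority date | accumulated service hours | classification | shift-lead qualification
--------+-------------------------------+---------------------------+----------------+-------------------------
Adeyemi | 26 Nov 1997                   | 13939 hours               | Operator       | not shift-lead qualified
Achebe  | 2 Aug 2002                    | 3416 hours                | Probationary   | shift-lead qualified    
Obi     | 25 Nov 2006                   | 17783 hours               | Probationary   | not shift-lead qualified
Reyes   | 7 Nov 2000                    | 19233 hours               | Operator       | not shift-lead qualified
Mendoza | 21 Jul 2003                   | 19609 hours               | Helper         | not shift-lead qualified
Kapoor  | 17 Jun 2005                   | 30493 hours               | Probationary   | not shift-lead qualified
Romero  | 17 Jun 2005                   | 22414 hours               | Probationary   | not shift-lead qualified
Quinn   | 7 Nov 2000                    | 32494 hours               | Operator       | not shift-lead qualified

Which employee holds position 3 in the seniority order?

Reyes

By the first rule: Achebe (shift-lead qualified); then Adeyemi, Reyes, Quinn, Mendoza, Romero, Kapoor and Obi (each not shift-lead qualified).
Among Adeyemi, Reyes, Quinn, Mendoza, Romero, Kapoor and Obi, by classification: Adeyemi, Reyes and Quinn (Operator) before Mendoza (Helper) before Romero, Kapoor and Obi (Probationary).
Among Adeyemi, Reyes and Quinn, by classification seniority date (earlier first): Adeyemi (26 Nov 1997) before Reyes and Quinn (7 Nov 2000).
Among Reyes and Quinn, by accumulated service hours (lower first): Reyes (19233 hours) before Quinn (32494 hours).
Among Romero, Kapoor and Obi, by classification seniority date (earlier first): Romero and Kapoor (17 Jun 2005) before Obi (25 Nov 2006).
Among Romero and Kapoor, by accumulated service hours (lower first): Romero (22414 hours) before Kapoor (30493 hours).
Order: Achebe, Adeyemi, Reyes, Quinn, Mendoza, Romero, Kapoor, Obi.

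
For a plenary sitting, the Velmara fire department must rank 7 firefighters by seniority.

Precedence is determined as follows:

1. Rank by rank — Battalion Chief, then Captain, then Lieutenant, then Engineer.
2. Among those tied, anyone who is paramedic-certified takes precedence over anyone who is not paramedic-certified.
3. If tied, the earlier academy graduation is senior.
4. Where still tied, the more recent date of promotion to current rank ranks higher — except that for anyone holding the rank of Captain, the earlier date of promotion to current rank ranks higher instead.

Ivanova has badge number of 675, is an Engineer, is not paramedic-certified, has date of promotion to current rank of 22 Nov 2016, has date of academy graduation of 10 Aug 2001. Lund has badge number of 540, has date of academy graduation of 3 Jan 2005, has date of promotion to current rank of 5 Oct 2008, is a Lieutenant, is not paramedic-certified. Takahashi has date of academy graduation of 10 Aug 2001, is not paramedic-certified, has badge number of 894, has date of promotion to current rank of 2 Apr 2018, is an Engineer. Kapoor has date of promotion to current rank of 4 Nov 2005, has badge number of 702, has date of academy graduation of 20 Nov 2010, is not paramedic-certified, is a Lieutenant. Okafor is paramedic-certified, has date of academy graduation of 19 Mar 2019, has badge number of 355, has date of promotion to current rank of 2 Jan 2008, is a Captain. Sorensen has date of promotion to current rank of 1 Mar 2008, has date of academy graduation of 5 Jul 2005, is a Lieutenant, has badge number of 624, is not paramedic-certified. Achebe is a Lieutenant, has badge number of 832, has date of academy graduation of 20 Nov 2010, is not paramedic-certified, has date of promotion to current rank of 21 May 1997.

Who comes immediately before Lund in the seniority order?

Okafor

By rank: Okafor (Captain); then Lund, Sorensen, Kapoor and Achebe (Lieutenant); then Takahashi and Ivanova (Engineer).
Lund, Sorensen, Kapoor and Achebe are each not paramedic-certified, so the next rule applies.
Among Lund, Sorensen, Kapoor and Achebe, by date of academy graduation (earlier first): Lund (3 Jan 2005) before Sorensen (5 Jul 2005) before Kapoor and Achebe (20 Nov 2010).
Among Kapoor and Achebe, by date of promotion to current rank (later first): Kapoor (4 Nov 2005) before Achebe (21 May 1997).
Takahashi and Ivanova are each not paramedic-certified, so the next rule applies.
Takahashi and Ivanova both have date of academy graduation 10 Aug 2001, so the next rule applies.
Among Takahashi and Ivanova, by date of promotion to current rank (later first): Takahashi (2 Apr 2018) before Ivanova (22 Nov 2016).
Order: Okafor, Lund, Sorensen, Kapoor, Achebe, Takahashi, Ivanova.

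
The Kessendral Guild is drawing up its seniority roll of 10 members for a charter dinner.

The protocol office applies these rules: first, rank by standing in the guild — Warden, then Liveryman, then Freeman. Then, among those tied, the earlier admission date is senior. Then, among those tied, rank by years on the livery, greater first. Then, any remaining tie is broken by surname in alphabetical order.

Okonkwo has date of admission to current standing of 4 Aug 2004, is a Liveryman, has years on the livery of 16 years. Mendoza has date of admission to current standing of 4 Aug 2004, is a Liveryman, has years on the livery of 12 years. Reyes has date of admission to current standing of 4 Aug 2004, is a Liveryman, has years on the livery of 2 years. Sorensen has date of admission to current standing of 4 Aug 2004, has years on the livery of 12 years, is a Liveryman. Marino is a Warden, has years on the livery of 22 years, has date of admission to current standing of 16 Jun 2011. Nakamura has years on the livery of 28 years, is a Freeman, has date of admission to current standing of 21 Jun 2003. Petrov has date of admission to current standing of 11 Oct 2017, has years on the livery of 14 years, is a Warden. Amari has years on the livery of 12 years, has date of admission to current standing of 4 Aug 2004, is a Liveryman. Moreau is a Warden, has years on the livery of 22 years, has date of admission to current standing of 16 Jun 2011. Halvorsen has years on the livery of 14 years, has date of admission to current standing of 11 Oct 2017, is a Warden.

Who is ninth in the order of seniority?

By standing in the guild: Marino, Moreau, Halvorsen and Petrov (Warden); then Okonkwo, Amari, Mendoza, Sorensen and Reyes (Liveryman); then Nakamura (Freeman).
Among Marino, Moreau, Halvorsen and Petrov, by date of admission to current standing (earlier first): Marino and Moreau (16 Jun 2011) before Halvorsen and Petrov (11 Oct 2017).
Marino and Moreau both have years on the livery 22 years, so the next rule applies.
Among Marino and Moreau, alphabetically by surname: Marino before Moreau.
Halvorsen and Petrov both have years on the livery 14 years, so the next rule applies.
Among Halvorsen and Petrov, alphabetically by surname: Halvorsen before Petrov.
Okonkwo, Amari, Mendoza, Sorensen and Reyes all have date of admission to current standing 4 Aug 2004, so the next rule applies.
Among Okonkwo, Amari, Mendoza, Sorensen and Reyes, by years on the livery (higher first): Okonkwo (16 years) before Amari, Mendoza and Sorensen (12 years) before Reyes (2 years).
Among Amari, Mendoza and Sorensen, alphabetically by surname: Amari before Mendoza before Sorensen.
Order: Marino, Moreau, Halvorsen, Petrov, Okonkwo, Amari, Mendoza, Sorensen, Reyes, Nakamura.

Reyes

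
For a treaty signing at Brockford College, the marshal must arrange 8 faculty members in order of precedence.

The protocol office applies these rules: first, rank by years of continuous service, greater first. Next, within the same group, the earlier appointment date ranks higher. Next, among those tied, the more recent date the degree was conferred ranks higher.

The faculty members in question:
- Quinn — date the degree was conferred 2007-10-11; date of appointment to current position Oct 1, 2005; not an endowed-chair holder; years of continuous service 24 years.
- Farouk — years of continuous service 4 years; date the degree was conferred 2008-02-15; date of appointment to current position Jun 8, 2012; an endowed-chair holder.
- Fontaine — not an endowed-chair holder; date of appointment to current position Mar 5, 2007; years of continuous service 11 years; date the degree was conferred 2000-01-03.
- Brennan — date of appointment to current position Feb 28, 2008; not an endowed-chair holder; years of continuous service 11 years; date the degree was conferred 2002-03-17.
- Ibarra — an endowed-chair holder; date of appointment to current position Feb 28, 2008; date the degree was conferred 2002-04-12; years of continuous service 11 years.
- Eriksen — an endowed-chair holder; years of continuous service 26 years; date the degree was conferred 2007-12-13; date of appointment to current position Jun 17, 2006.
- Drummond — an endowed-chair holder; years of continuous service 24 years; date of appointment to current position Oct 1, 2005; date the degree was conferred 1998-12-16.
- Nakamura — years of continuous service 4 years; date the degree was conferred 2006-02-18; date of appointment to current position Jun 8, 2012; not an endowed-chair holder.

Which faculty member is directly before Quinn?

By years of continuous service (higher first): Eriksen (26 years); then Quinn and Drummond (both 24 years); then Fontaine, Ibarra and Brennan (each 11 years); then Farouk and Nakamura (both 4 years).
Quinn and Drummond both have date of appointment to current position Oct 1, 2005, so the next rule applies.
Among Quinn and Drummond, by date the degree was conferred (later first): Quinn (2007-10-11) before Drummond (1998-12-16).
Among Fontaine, Ibarra and Brennan, by date of appointment to current position (earlier first): Fontaine (Mar 5, 2007) before Ibarra and Brennan (Feb 28, 2008).
Among Ibarra and Brennan, by date the degree was conferred (later first): Ibarra (2002-04-12) before Brennan (2002-03-17).
Farouk and Nakamura both have date of appointment to current position Jun 8, 2012, so the next rule applies.
Among Farouk and Nakamura, by date the degree was conferred (later first): Farouk (2008-02-15) before Nakamura (2006-02-18).
Order: Eriksen, Quinn, Drummond, Fontaine, Ibarra, Brennan, Farouk, Nakamura.

Eriksen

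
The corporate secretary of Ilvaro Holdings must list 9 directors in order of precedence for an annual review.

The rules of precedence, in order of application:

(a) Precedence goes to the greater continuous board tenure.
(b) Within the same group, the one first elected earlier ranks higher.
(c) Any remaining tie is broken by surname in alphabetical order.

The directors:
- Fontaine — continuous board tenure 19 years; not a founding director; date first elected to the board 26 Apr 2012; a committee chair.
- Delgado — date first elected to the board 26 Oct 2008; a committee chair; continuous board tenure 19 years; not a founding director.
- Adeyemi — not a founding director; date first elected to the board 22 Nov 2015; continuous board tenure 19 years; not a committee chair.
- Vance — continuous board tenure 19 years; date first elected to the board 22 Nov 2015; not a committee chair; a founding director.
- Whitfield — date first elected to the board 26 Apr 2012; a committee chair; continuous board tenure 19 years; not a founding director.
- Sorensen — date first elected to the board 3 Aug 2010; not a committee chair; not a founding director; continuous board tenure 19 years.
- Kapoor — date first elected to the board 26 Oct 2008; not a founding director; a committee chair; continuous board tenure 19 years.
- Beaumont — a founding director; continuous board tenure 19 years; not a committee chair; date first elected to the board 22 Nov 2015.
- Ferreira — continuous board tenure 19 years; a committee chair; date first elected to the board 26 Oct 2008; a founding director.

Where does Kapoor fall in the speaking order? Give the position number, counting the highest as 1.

3

By continuous board tenure (higher first): Delgado, Ferreira, Kapoor, Sorensen, Fontaine, Whitfield, Adeyemi, Beaumont and Vance (each 19 years).
Among Delgado, Ferreira, Kapoor, Sorensen, Fontaine, Whitfield, Adeyemi, Beaumont and Vance, by date first elected to the board (earlier first): Delgado, Ferreira and Kapoor (26 Oct 2008) before Sorensen (3 Aug 2010) before Fontaine and Whitfield (26 Apr 2012) before Adeyemi, Beaumont and Vance (22 Nov 2015).
Among Delgado, Ferreira and Kapoor, alphabetically by surname: Delgado before Ferreira before Kapoor.
Among Fontaine and Whitfield, alphabetically by surname: Fontaine before Whitfield.
Among Adeyemi, Beaumont and Vance, alphabetically by surname: Adeyemi before Beaumont before Vance.
Order: Delgado, Ferreira, Kapoor, Sorensen, Fontaine, Whitfield, Adeyemi, Beaumont, Vance. So position 3.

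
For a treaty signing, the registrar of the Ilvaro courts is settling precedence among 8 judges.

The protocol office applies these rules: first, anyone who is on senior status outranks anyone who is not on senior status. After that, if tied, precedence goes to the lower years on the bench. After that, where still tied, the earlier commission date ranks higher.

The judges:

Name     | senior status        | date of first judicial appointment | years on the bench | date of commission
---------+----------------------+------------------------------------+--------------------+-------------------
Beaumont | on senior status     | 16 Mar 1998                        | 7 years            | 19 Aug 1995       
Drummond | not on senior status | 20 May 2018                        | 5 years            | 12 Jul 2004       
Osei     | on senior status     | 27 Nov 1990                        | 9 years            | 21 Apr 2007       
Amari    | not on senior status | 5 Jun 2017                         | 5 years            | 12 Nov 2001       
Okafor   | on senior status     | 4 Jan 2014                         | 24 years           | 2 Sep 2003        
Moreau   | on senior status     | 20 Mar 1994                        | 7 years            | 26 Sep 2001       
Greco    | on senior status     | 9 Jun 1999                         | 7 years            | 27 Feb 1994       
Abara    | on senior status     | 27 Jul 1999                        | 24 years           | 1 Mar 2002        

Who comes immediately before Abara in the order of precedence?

By the first rule: Greco, Beaumont, Moreau, Osei, Abara and Okafor (each on senior status); then Amari and Drummond (both not on senior status).
Among Greco, Beaumont, Moreau, Osei, Abara and Okafor, by years on the bench (lower first): Greco, Beaumont and Moreau (7 years) before Osei (9 years) before Abara and Okafor (24 years).
Among Greco, Beaumont and Moreau, by date of commission (earlier first): Greco (27 Feb 1994) before Beaumont (19 Aug 1995) before Moreau (26 Sep 2001).
Among Abara and Okafor, by date of commission (earlier first): Abara (1 Mar 2002) before Okafor (2 Sep 2003).
Amari and Drummond both have years on the bench 5 years, so the next rule applies.
Among Amari and Drummond, by date of commission (earlier first): Amari (12 Nov 2001) before Drummond (12 Jul 2004).
Order: Greco, Beaumont, Moreau, Osei, Abara, Okafor, Amari, Drummond.

Osei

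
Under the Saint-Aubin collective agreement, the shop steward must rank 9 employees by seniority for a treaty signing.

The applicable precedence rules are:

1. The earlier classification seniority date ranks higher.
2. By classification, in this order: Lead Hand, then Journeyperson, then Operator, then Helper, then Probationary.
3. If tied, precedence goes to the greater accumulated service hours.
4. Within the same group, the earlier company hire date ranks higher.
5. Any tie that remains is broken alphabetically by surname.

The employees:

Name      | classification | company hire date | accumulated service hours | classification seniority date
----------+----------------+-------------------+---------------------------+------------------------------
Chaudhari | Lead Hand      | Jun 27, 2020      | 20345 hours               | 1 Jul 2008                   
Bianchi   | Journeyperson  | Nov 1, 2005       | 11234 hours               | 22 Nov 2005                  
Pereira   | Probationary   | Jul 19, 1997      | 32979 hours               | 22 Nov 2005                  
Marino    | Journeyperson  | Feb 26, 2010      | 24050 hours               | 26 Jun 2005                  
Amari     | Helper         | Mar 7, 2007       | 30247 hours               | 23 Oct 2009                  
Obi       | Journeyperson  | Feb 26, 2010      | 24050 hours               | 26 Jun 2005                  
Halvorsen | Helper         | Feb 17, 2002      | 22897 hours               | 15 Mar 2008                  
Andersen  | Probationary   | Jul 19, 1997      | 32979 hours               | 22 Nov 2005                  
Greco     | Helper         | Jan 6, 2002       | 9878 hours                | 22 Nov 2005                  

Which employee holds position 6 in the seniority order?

Pereira

By classification seniority date (earlier first): Marino and Obi (both 26 Jun 2005); then Bianchi, Greco, Andersen and Pereira (each 22 Nov 2005); then Halvorsen (15 Mar 2008); then Chaudhari (1 Jul 2008); then Amari (23 Oct 2009).
Marino and Obi are each Journeyperson, so the next rule applies.
Marino and Obi both have accumulated service hours 24050 hours, so the next rule applies.
Marino and Obi both have company hire date Feb 26, 2010, so the next rule applies.
Among Marino and Obi, alphabetically by surname: Marino before Obi.
Among Bianchi, Greco, Andersen and Pereira, by classification: Bianchi (Journeyperson) before Greco (Helper) before Andersen and Pereira (Probationary).
Andersen and Pereira both have accumulated service hours 32979 hours, so the next rule applies.
Andersen and Pereira both have company hire date Jul 19, 1997, so the next rule applies.
Among Andersen and Pereira, alphabetically by surname: Andersen before Pereira.
Order: Marino, Obi, Bianchi, Greco, Andersen, Pereira, Halvorsen, Chaudhari, Amari.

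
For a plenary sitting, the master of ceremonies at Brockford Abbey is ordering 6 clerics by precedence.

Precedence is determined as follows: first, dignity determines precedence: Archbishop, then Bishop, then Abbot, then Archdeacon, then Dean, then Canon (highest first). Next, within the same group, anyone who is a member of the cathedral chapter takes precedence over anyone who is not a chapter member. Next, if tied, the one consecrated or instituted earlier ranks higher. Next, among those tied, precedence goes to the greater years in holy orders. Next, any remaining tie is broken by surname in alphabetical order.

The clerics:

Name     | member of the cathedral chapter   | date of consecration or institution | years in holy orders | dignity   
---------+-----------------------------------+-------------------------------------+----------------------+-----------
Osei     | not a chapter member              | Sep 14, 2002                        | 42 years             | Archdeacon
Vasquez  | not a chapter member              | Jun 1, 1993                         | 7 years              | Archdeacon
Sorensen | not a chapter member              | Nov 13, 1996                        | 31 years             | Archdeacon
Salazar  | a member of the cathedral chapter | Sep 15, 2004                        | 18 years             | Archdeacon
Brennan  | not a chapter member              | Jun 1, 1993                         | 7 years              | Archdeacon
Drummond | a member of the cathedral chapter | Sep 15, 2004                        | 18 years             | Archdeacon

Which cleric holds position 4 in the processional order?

Vasquez

By dignity: Drummond, Salazar, Brennan, Vasquez, Sorensen and Osei (Archdeacon).
Among Drummond, Salazar, Brennan, Vasquez, Sorensen and Osei, a member of the cathedral chapter before not a chapter member: Drummond and Salazar (a member of the cathedral chapter) before Brennan, Vasquez, Sorensen and Osei (not a chapter member).
Drummond and Salazar both have date of consecration or institution Sep 15, 2004, so the next rule applies.
Drummond and Salazar both have years in holy orders 18 years, so the next rule applies.
Among Drummond and Salazar, alphabetically by surname: Drummond before Salazar.
Among Brennan, Vasquez, Sorensen and Osei, by date of consecration or institution (earlier first): Brennan and Vasquez (Jun 1, 1993) before Sorensen (Nov 13, 1996) before Osei (Sep 14, 2002).
Brennan and Vasquez both have years in holy orders 7 years, so the next rule applies.
Among Brennan and Vasquez, alphabetically by surname: Brennan before Vasquez.
Order: Drummond, Salazar, Brennan, Vasquez, Sorensen, Osei.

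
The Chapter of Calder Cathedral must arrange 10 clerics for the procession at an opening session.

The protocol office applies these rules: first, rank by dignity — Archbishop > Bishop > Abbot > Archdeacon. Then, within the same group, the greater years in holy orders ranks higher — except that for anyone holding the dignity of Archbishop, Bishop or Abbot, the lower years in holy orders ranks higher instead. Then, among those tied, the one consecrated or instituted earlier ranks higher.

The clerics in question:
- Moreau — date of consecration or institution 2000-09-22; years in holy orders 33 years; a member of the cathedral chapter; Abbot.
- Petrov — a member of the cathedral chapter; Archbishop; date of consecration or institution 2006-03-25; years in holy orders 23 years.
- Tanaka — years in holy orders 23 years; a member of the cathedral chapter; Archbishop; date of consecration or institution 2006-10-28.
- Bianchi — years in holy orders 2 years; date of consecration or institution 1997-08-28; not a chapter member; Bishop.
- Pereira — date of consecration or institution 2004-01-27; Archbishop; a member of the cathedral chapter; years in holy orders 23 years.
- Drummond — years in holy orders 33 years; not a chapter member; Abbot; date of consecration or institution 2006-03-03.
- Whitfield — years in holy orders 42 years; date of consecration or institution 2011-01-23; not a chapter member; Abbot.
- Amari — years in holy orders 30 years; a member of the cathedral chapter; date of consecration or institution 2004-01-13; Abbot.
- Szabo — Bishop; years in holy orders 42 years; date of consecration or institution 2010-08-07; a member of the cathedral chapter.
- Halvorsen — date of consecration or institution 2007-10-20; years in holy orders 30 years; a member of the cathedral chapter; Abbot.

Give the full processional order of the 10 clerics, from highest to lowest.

Pereira, Petrov, Tanaka, Bianchi, Szabo, Amari, Halvorsen, Moreau, Drummond, Whitfield

By dignity: Pereira, Petrov and Tanaka (Archbishop); then Bianchi and Szabo (Bishop); then Amari, Halvorsen, Moreau, Drummond and Whitfield (Abbot).
Pereira, Petrov and Tanaka all have years in holy orders 23 years, so the next rule applies.
Among Pereira, Petrov and Tanaka, by date of consecration or institution (earlier first): Pereira (2004-01-27) before Petrov (2006-03-25) before Tanaka (2006-10-28).
Among Bianchi and Szabo, by years in holy orders (lower first) (reversed rule for this group): Bianchi (2 years) before Szabo (42 years).
Among Amari, Halvorsen, Moreau, Drummond and Whitfield, by years in holy orders (lower first) (reversed rule for this group): Amari and Halvorsen (30 years) before Moreau and Drummond (33 years) before Whitfield (42 years).
Among Amari and Halvorsen, by date of consecration or institution (earlier first): Amari (2004-01-13) before Halvorsen (2007-10-20).
Among Moreau and Drummond, by date of consecration or institution (earlier first): Moreau (2000-09-22) before Drummond (2006-03-03).
Full order: Pereira, Petrov, Tanaka, Bianchi, Szabo, Amari, Halvorsen, Moreau, Drummond, Whitfield.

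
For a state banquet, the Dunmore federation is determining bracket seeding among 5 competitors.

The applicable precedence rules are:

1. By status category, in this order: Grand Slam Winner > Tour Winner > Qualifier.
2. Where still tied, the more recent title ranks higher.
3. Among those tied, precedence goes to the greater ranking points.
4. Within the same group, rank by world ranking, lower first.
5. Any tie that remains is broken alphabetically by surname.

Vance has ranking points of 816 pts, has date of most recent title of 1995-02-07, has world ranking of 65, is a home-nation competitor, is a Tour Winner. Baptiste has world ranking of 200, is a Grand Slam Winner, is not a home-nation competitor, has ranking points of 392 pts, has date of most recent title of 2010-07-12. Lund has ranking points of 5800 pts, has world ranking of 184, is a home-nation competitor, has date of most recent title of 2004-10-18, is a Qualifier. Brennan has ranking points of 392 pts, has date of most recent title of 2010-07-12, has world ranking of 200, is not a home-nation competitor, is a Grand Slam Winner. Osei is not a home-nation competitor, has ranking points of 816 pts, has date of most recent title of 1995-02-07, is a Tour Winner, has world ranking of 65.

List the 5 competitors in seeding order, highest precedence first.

By status category: Baptiste and Brennan (Grand Slam Winner); then Osei and Vance (Tour Winner); then Lund (Qualifier).
Baptiste and Brennan both have date of most recent title 2010-07-12, so the next rule applies.
Baptiste and Brennan both have ranking points 392 pts, so the next rule applies.
Baptiste and Brennan both have world ranking 200, so the next rule applies.
Among Baptiste and Brennan, alphabetically by surname: Baptiste before Brennan.
Osei and Vance both have date of most recent title 1995-02-07, so the next rule applies.
Osei and Vance both have ranking points 816 pts, so the next rule applies.
Osei and Vance both have world ranking 65, so the next rule applies.
Among Osei and Vance, alphabetically by surname: Osei before Vance.
Full order: Baptiste, Brennan, Osei, Vance, Lund.

Baptiste, Brennan, Osei, Vance, Lund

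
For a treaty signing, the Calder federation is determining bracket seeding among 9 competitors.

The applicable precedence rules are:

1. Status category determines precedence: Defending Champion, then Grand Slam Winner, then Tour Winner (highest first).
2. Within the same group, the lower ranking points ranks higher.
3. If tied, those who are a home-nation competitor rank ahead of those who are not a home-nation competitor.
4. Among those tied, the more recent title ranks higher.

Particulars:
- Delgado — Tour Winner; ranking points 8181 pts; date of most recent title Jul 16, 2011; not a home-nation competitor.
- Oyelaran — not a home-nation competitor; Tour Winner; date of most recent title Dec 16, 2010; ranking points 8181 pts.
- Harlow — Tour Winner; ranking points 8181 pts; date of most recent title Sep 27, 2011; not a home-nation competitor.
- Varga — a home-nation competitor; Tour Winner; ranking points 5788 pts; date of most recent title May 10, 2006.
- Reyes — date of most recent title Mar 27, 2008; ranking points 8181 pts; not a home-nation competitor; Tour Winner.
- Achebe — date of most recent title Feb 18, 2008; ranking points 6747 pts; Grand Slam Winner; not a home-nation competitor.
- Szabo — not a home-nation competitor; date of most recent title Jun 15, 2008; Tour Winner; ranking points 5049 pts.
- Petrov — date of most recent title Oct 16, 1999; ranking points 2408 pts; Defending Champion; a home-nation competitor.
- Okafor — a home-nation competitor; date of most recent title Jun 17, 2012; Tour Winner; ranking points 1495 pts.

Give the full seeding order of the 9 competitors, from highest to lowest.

Petrov, Achebe, Okafor, Szabo, Varga, Harlow, Delgado, Oyelaran, Reyes

By status category: Petrov (Defending Champion); then Achebe (Grand Slam Winner); then Okafor, Szabo, Varga, Harlow, Delgado, Oyelaran and Reyes (Tour Winner).
Among Okafor, Szabo, Varga, Harlow, Delgado, Oyelaran and Reyes, by ranking points (lower first): Okafor (1495 pts) before Szabo (5049 pts) before Varga (5788 pts) before Harlow, Delgado, Oyelaran and Reyes (8181 pts).
Harlow, Delgado, Oyelaran and Reyes are each not a home-nation competitor, so the next rule applies.
Among Harlow, Delgado, Oyelaran and Reyes, by date of most recent title (later first): Harlow (Sep 27, 2011) before Delgado (Jul 16, 2011) before Oyelaran (Dec 16, 2010) before Reyes (Mar 27, 2008).
Full order: Petrov, Achebe, Okafor, Szabo, Varga, Harlow, Delgado, Oyelaran, Reyes.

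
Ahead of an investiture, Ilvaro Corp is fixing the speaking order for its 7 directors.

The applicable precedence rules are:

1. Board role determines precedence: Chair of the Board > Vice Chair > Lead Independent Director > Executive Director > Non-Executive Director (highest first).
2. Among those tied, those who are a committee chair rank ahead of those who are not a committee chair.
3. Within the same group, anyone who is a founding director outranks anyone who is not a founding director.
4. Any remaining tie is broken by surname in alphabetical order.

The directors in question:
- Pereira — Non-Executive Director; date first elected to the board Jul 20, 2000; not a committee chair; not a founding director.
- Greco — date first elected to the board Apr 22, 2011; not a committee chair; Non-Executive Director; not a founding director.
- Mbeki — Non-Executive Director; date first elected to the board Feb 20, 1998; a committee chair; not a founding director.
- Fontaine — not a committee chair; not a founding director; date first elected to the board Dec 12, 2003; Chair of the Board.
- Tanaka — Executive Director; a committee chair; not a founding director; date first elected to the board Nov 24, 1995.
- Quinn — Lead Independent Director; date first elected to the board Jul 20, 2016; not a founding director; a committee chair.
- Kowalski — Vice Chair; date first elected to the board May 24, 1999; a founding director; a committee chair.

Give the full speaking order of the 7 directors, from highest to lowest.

By board role: Fontaine (Chair of the Board); then Kowalski (Vice Chair); then Quinn (Lead Independent Director); then Tanaka (Executive Director); then Mbeki, Greco and Pereira (Non-Executive Director).
Among Mbeki, Greco and Pereira, a committee chair before not a committee chair: Mbeki (a committee chair) before Greco and Pereira (not a committee chair).
Greco and Pereira are each not a founding director, so the next rule applies.
Among Greco and Pereira, alphabetically by surname: Greco before Pereira.
Full order: Fontaine, Kowalski, Quinn, Tanaka, Mbeki, Greco, Pereira.

Fontaine, Kowalski, Quinn, Tanaka, Mbeki, Greco, Pereira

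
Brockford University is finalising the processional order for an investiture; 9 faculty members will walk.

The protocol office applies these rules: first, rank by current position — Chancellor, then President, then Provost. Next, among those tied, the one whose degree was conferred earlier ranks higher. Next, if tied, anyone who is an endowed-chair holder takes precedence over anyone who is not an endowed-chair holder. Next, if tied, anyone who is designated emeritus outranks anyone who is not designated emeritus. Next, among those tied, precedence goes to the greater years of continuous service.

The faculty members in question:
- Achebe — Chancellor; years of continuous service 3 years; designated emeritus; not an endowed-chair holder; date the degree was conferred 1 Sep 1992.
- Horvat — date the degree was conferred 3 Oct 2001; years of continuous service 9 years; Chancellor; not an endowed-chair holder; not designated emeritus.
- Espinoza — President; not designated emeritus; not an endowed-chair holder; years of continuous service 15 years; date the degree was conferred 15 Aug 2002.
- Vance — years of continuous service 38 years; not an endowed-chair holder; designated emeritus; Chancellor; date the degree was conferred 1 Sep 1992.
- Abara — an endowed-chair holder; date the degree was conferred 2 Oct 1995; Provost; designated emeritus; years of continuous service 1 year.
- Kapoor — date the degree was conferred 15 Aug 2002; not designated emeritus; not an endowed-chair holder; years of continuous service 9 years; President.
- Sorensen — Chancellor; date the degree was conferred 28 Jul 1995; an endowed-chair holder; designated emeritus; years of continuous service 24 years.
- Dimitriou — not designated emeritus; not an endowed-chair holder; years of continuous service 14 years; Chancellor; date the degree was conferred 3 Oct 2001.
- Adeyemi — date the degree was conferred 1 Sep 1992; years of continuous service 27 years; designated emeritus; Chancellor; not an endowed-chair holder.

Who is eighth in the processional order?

Kapoor

By current position: Vance, Adeyemi, Achebe, Sorensen, Dimitriou and Horvat (Chancellor); then Espinoza and Kapoor (President); then Abara (Provost).
Among Vance, Adeyemi, Achebe, Sorensen, Dimitriou and Horvat, by date the degree was conferred (earlier first): Vance, Adeyemi and Achebe (1 Sep 1992) before Sorensen (28 Jul 1995) before Dimitriou and Horvat (3 Oct 2001).
Vance, Adeyemi and Achebe are each not an endowed-chair holder, so the next rule applies.
Vance, Adeyemi and Achebe are each designated emeritus, so the next rule applies.
Among Vance, Adeyemi and Achebe, by years of continuous service (higher first): Vance (38 years) before Adeyemi (27 years) before Achebe (3 years).
Dimitriou and Horvat are each not an endowed-chair holder, so the next rule applies.
Dimitriou and Horvat are each not designated emeritus, so the next rule applies.
Among Dimitriou and Horvat, by years of continuous service (higher first): Dimitriou (14 years) before Horvat (9 years).
Espinoza and Kapoor both have date the degree was conferred 15 Aug 2002, so the next rule applies.
Espinoza and Kapoor are each not an endowed-chair holder, so the next rule applies.
Espinoza and Kapoor are each not designated emeritus, so the next rule applies.
Among Espinoza and Kapoor, by years of continuous service (higher first): Espinoza (15 years) before Kapoor (9 years).
Order: Vance, Adeyemi, Achebe, Sorensen, Dimitriou, Horvat, Espinoza, Kapoor, Abara.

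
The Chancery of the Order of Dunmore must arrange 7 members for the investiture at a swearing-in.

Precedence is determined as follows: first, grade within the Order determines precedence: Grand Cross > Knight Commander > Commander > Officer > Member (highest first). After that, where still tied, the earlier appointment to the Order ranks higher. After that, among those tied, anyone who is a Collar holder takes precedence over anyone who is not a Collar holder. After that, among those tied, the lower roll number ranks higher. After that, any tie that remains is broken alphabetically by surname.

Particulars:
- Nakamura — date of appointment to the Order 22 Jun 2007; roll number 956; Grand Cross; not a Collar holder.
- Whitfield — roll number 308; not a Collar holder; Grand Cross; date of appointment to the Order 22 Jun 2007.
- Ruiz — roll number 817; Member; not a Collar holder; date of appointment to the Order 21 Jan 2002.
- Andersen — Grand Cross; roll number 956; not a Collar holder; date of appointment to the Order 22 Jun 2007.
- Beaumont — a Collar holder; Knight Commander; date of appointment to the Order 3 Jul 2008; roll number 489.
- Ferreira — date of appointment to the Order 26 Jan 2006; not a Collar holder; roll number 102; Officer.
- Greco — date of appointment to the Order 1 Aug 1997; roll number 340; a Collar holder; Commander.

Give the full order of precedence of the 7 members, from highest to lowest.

By grade within the Order: Whitfield, Andersen and Nakamura (Grand Cross); then Beaumont (Knight Commander); then Greco (Commander); then Ferreira (Officer); then Ruiz (Member).
Whitfield, Andersen and Nakamura all have date of appointment to the Order 22 Jun 2007, so the next rule applies.
Whitfield, Andersen and Nakamura are each not a Collar holder, so the next rule applies.
Among Whitfield, Andersen and Nakamura, by roll number (lower first): Whitfield (308) before Andersen and Nakamura (956).
Among Andersen and Nakamura, alphabetically by surname: Andersen before Nakamura.
Full order: Whitfield, Andersen, Nakamura, Beaumont, Greco, Ferreira, Ruiz.

Whitfield, Andersen, Nakamura, Beaumont, Greco, Ferreira, Ruiz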